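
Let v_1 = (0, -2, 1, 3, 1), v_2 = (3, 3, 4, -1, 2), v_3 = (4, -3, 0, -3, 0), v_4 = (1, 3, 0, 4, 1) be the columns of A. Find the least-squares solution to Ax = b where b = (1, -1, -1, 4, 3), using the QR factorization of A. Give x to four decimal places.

x = (0.7484, -0.2279, 0.3199, 0.7214)

e_1 = v_1/‖v_1‖ = (0, -2, 1, 3, 1)/3.8730 = (0.0000, -0.5164, 0.2582, 0.7746, 0.2582).
r_{12} = e_1·v_2 = -0.7746.
u_2 = v_2 + 0.7746·e_1 = (3.0000, 2.6000, 4.2000, -0.4000, 2.2000).
‖u_2‖ = 6.1968, so e_2 = (0.4841, 0.4196, 0.6778, -0.0645, 0.3550).
r_{13} = e_1·v_3 = -0.7746; r_{23} = e_2·v_3 = 0.8714.
u_3 = v_3 + 0.7746·e_1 − 0.8714·e_2 = (3.5781, -3.7656, -0.3906, -2.3438, -0.1094).
‖u_3‖ = 5.7132, so e_3 = (0.6263, -0.6591, -0.0684, -0.4102, -0.0191).
r_{14} = e_1·v_4 = 1.8074; r_{24} = e_2·v_4 = 1.8397; r_{34} = e_3·v_4 = -3.0111.
u_4 = v_4 − 1.8074·e_1 − 1.8397·e_2 + 3.0111·e_3 = (1.9952, 1.1768, -1.9194, 1.4835, -0.1774).
‖u_4‖ = 3.3589, so e_4 = (0.5940, 0.3504, -0.5714, 0.4417, -0.0528).
Qᵀb = (4.1312, 0.1936, -0.3446, 2.4233).
Back-substitute: x_4 = 2.4233/3.3589 = 0.7214.
x_3 = (-0.3446 + 3.0111·0.7214)/5.7132 = 0.3199.
x_2 = (0.1936 − 0.8714·0.3199 − 1.8397·0.7214)/6.1968 = -0.2279.
x_1 = (4.1312 + 0.7746·(-0.2279) + 0.7746·0.3199 − 1.8074·0.7214)/3.8730 = 0.7484.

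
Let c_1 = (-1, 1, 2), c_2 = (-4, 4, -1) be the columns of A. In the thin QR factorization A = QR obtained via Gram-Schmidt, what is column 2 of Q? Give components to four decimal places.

q_2 = (-0.5774, 0.5774, -0.5774)

c_1 = (-1, 1, 2); ‖c_1‖ = 2.4495, so q_1 = (-0.4082, 0.4082, 0.8165).
q_1·c_2 = (-0.4082)·(-4) + 0.4082·4 + 0.8165·(-1) = 2.4495.
u_2 = c_2 − 2.4495·q_1 = (-3.0000, 3.0000, -3.0000).
‖u_2‖ = 5.1962, so q_2 = (-0.5774, 0.5774, -0.5774).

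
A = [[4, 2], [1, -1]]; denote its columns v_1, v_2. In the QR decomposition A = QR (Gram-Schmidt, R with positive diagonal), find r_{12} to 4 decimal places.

q_1 = v_1/‖v_1‖ = (4, 1)/4.1231 = (0.9701, 0.2425).
r_{12} = q_1·v_2 = 1.6977.

r_{12} = 1.6977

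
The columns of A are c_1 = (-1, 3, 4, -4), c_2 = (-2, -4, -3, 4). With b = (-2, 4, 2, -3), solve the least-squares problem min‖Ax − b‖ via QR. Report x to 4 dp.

q_1 = c_1/‖c_1‖ = (-1, 3, 4, -4)/6.4807 = (-0.1543, 0.4629, 0.6172, -0.6172).
r_{12} = q_1·c_2 = -5.8635.
u_2 = c_2 + 5.8635·q_1 = (-2.9048, -1.2857, 0.6190, 0.3810).
‖u_2‖ = 3.2587, so q_2 = (-0.8914, -0.3945, 0.1900, 0.1169).
Qᵀb = (5.2463, 0.2338).
Back-substitute: x_2 = 0.2338/3.2587 = 0.0717.
x_1 = (5.2463 + 5.8635·0.0717)/6.4807 = 0.8744.

x = (0.8744, 0.0717)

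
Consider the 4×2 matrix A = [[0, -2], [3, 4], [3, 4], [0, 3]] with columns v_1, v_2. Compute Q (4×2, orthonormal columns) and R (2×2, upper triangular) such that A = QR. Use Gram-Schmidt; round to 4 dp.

Q = [[0.0000, -0.5547], [0.7071, 0.0000], [0.7071, 0.0000], [0.0000, 0.8321]], R = [[4.2426, 5.6569], [0.0000, 3.6056]]

v_1 = (0, 3, 3, 0); ‖v_1‖ = 4.2426, so e_1 = (0.0000, 0.7071, 0.7071, 0.0000).
e_1·v_2 = 0.0000·(-2) + 0.7071·4 + 0.7071·4 + 0.0000·3 = 5.6569.
u_2 = v_2 − 5.6569·e_1 = (-2.0000, 0.0000, 0.0000, 3.0000).
‖u_2‖ = 3.6056, so e_2 = (-0.5547, 0.0000, 0.0000, 0.8321).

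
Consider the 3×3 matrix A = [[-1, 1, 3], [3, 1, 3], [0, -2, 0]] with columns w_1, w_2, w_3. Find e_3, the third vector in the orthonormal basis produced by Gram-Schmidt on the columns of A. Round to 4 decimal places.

e_1 = w_1/‖w_1‖ = (-1, 3, 0)/3.1623 = (-0.3162, 0.9487, 0.0000).
r_{12} = e_1·w_2 = 0.6325.
u_2 = w_2 − 0.6325·e_1 = (1.2000, 0.4000, -2.0000).
‖u_2‖ = 2.3664, so e_2 = (0.5071, 0.1690, -0.8452).
r_{13} = e_1·w_3 = 1.8974; r_{23} = e_2·w_3 = 2.0284.
u_3 = w_3 − 1.8974·e_1 − 2.0284·e_2 = (2.5714, 0.8571, 1.7143).
‖u_3‖ = 3.2071, so e_3 = (0.8018, 0.2673, 0.5345).

e_3 = (0.8018, 0.2673, 0.5345)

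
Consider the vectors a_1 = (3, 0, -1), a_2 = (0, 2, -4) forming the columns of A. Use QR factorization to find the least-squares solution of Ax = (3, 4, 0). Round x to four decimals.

a_1 = (3, 0, -1); ‖a_1‖ = 3.1623, so q_1 = (0.9487, 0.0000, -0.3162).
q_1·a_2 = 0.9487·0 + 0.0000·2 + (-0.3162)·(-4) = 1.2649.
u_2 = a_2 − 1.2649·q_1 = (-1.2000, 2.0000, -3.6000).
‖u_2‖ = 4.2895, so q_2 = (-0.2798, 0.4663, -0.8393).
Qᵀb = (2.8460, 1.0258).
Back-substitute: x_2 = 1.0258/4.2895 = 0.2391.
x_1 = (2.8460 − 1.2649·0.2391)/3.1623 = 0.8043.

x = (0.8043, 0.2391)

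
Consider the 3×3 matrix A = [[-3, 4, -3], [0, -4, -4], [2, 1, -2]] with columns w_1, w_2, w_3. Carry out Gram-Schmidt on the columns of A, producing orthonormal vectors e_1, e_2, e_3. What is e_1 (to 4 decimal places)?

e_1 = (-0.8321, 0.0000, 0.5547)

w_1 = (-3, 0, 2); ‖w_1‖ = 3.6056, so e_1 = (-0.8321, 0.0000, 0.5547).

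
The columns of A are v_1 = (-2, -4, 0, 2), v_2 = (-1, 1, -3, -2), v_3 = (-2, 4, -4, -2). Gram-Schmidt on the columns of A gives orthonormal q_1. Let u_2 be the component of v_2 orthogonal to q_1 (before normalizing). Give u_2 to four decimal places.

u_2 = (-1.5000, 0.0000, -3.0000, -1.5000)

v_1 = (-2, -4, 0, 2); ‖v_1‖ = 4.8990, so q_1 = (-0.4082, -0.8165, 0.0000, 0.4082).
q_1·v_2 = (-0.4082)·(-1) + (-0.8165)·1 + 0.0000·(-3) + 0.4082·(-2) = -1.2247.
u_2 = v_2 + 1.2247·q_1 = (-1.5000, 0.0000, -3.0000, -1.5000).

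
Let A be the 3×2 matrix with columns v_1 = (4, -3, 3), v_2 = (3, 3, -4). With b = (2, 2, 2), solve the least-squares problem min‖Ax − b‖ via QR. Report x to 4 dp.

x = (0.2865, 0.1935)

v_1 = (4, -3, 3); ‖v_1‖ = 5.8310, so q_1 = (0.6860, -0.5145, 0.5145).
q_1·v_2 = 0.6860·3 + (-0.5145)·3 + 0.5145·(-4) = -1.5435.
u_2 = v_2 + 1.5435·q_1 = (4.0588, 2.2059, -3.2059).
‖u_2‖ = 5.6230, so q_2 = (0.7218, 0.3923, -0.5701).
Qᵀb = (1.3720, 1.0880).
Back-substitute: x_2 = 1.0880/5.6230 = 0.1935.
x_1 = (1.3720 + 1.5435·0.1935)/5.8310 = 0.2865.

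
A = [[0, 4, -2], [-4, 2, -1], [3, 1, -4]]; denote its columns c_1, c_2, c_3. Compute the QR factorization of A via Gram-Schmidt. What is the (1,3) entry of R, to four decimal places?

q_1 = c_1/‖c_1‖ = (0, -4, 3)/5.0000 = (0.0000, -0.8000, 0.6000).
r_{13} = q_1·c_3 = -1.6000.

r_{13} = -1.6000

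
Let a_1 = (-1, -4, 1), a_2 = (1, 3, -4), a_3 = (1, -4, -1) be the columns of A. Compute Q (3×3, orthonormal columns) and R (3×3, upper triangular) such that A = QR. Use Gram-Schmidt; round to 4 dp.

Q = [[-0.2357, 0.0176, 0.9717], [-0.9428, -0.2466, -0.2242], [0.2357, -0.9689, 0.0747]], R = [[4.2426, -4.0069, 3.2998], [0.0000, 3.1535, 1.9731], [0.0000, 0.0000, 1.7938]]

q_1 = a_1/‖a_1‖ = (-1, -4, 1)/4.2426 = (-0.2357, -0.9428, 0.2357).
r_{12} = q_1·a_2 = -4.0069.
u_2 = a_2 + 4.0069·q_1 = (0.0556, -0.7778, -3.0556).
‖u_2‖ = 3.1535, so q_2 = (0.0176, -0.2466, -0.9689).
r_{13} = q_1·a_3 = 3.2998; r_{23} = q_2·a_3 = 1.9731.
u_3 = a_3 − 3.2998·q_1 − 1.9731·q_2 = (1.7430, -0.4022, 0.1341).
‖u_3‖ = 1.7938, so q_3 = (0.9717, -0.2242, 0.0747).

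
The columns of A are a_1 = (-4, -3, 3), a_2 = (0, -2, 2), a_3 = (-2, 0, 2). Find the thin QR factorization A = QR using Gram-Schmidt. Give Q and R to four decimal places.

Q = [[-0.6860, 0.7276, 0.0000], [-0.5145, -0.4851, 0.7071], [0.5145, 0.4851, 0.7071]], R = [[5.8310, 2.0580, 2.4010], [0.0000, 1.9403, -0.4851], [0.0000, 0.0000, 1.4142]]

a_1 = (-4, -3, 3); ‖a_1‖ = 5.8310, so e_1 = (-0.6860, -0.5145, 0.5145).
e_1·a_2 = (-0.6860)·0 + (-0.5145)·(-2) + 0.5145·2 = 2.0580.
u_2 = a_2 − 2.0580·e_1 = (1.4118, -0.9412, 0.9412).
‖u_2‖ = 1.9403, so e_2 = (0.7276, -0.4851, 0.4851).
e_1·a_3 = (-0.6860)·(-2) + (-0.5145)·0 + 0.5145·2 = 2.4010; e_2·a_3 = 0.7276·(-2) + (-0.4851)·0 + 0.4851·2 = -0.4851.
u_3 = a_3 − 2.4010·e_1 + 0.4851·e_2 = (0.0000, 1.0000, 1.0000).
‖u_3‖ = 1.4142, so e_3 = (0.0000, 0.7071, 0.7071).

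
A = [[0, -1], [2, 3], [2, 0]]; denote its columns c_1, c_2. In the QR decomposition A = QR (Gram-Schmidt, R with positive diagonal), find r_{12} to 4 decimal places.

q_1 = c_1/‖c_1‖ = (0, 2, 2)/2.8284 = (0.0000, 0.7071, 0.7071).
r_{12} = q_1·c_2 = 2.1213.

r_{12} = 2.1213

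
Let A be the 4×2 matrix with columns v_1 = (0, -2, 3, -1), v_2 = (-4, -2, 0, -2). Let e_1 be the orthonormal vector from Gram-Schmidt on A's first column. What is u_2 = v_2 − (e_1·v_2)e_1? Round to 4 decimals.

v_1 = (0, -2, 3, -1); ‖v_1‖ = 3.7417, so e_1 = (0.0000, -0.5345, 0.8018, -0.2673).
e_1·v_2 = 0.0000·(-4) + (-0.5345)·(-2) + 0.8018·0 + (-0.2673)·(-2) = 1.6036.
u_2 = v_2 − 1.6036·e_1 = (-4.0000, -1.1429, -1.2857, -1.5714).

u_2 = (-4.0000, -1.1429, -1.2857, -1.5714)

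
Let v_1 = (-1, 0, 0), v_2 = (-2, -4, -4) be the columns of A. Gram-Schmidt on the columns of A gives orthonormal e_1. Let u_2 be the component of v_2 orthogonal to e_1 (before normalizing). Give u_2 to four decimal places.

u_2 = (0.0000, -4.0000, -4.0000)

e_1 = v_1/‖v_1‖ = (-1, 0, 0)/1.0000 = (-1.0000, 0.0000, 0.0000).
r_{12} = e_1·v_2 = 2.0000.
u_2 = v_2 − 2.0000·e_1 = (0.0000, -4.0000, -4.0000).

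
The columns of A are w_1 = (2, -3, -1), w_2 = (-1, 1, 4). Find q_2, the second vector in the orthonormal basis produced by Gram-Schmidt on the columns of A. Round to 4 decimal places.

w_1 = (2, -3, -1); ‖w_1‖ = 3.7417, so q_1 = (0.5345, -0.8018, -0.2673).
q_1·w_2 = 0.5345·(-1) + (-0.8018)·1 + (-0.2673)·4 = -2.4054.
u_2 = w_2 + 2.4054·q_1 = (0.2857, -0.9286, 3.3571).
‖u_2‖ = 3.4949, so q_2 = (0.0818, -0.2657, 0.9606).

q_2 = (0.0818, -0.2657, 0.9606)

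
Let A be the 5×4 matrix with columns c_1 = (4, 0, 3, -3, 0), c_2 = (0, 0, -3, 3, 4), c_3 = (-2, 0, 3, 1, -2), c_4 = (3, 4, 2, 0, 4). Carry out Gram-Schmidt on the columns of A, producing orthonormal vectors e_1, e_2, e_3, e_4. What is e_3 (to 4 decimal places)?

c_1 = (4, 0, 3, -3, 0); ‖c_1‖ = 5.8310, so e_1 = (0.6860, 0.0000, 0.5145, -0.5145, 0.0000).
e_1·c_2 = 0.6860·0 + 0.0000·0 + 0.5145·(-3) + (-0.5145)·3 + 0.0000·4 = -3.0870.
u_2 = c_2 + 3.0870·e_1 = (2.1176, 0.0000, -1.4118, 1.4118, 4.0000).
‖u_2‖ = 4.9468, so e_2 = (0.4281, 0.0000, -0.2854, 0.2854, 0.8086).
e_1·c_3 = 0.6860·(-2) + 0.0000·0 + 0.5145·3 + (-0.5145)·1 + 0.0000·(-2) = -0.3430; e_2·c_3 = 0.4281·(-2) + 0.0000·0 + (-0.2854)·3 + 0.2854·1 + 0.8086·(-2) = -3.0442.
u_3 = c_3 + 0.3430·e_1 + 3.0442·e_2 = (-0.4615, 0.0000, 2.3077, 1.6923, 0.4615).
‖u_3‖ = 2.9352, so e_3 = (-0.1572, 0.0000, 0.7862, 0.5766, 0.1572).

e_3 = (-0.1572, 0.0000, 0.7862, 0.5766, 0.1572)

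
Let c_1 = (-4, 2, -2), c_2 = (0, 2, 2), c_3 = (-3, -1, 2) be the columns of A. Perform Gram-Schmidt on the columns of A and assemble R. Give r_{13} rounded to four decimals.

r_{13} = 1.2247

q_1 = c_1/‖c_1‖ = (-4, 2, -2)/4.8990 = (-0.8165, 0.4082, -0.4082).
r_{13} = q_1·c_3 = 1.2247.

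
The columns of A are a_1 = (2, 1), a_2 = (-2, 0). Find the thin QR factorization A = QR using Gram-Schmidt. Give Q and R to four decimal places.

Q = [[0.8944, -0.4472], [0.4472, 0.8944]], R = [[2.2361, -1.7889], [0.0000, 0.8944]]

a_1 = (2, 1); ‖a_1‖ = 2.2361, so q_1 = (0.8944, 0.4472).
q_1·a_2 = 0.8944·(-2) + 0.4472·0 = -1.7889.
u_2 = a_2 + 1.7889·q_1 = (-0.4000, 0.8000).
‖u_2‖ = 0.8944, so q_2 = (-0.4472, 0.8944).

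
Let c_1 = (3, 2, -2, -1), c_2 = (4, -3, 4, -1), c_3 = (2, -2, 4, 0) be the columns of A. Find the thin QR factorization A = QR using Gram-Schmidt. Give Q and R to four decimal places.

Q = [[0.7071, 0.6434, 0.0525], [0.4714, -0.4461, 0.7039], [-0.4714, 0.6005, 0.5778], [-0.2357, -0.1630, 0.4097]], R = [[4.2426, -0.2357, -1.4142], [0.0000, 6.4765, 4.5807], [0.0000, 0.0000, 1.0086]]

c_1 = (3, 2, -2, -1); ‖c_1‖ = 4.2426, so q_1 = (0.7071, 0.4714, -0.4714, -0.2357).
q_1·c_2 = 0.7071·4 + 0.4714·(-3) + (-0.4714)·4 + (-0.2357)·(-1) = -0.2357.
u_2 = c_2 + 0.2357·q_1 = (4.1667, -2.8889, 3.8889, -1.0556).
‖u_2‖ = 6.4765, so q_2 = (0.6434, -0.4461, 0.6005, -0.1630).
q_1·c_3 = 0.7071·2 + 0.4714·(-2) + (-0.4714)·4 + (-0.2357)·0 = -1.4142; q_2·c_3 = 0.6434·2 + (-0.4461)·(-2) + 0.6005·4 + (-0.1630)·0 = 4.5807.
u_3 = c_3 + 1.4142·q_1 − 4.5807·q_2 = (0.0530, 0.7099, 0.5828, 0.4132).
‖u_3‖ = 1.0086, so q_3 = (0.0525, 0.7039, 0.5778, 0.4097).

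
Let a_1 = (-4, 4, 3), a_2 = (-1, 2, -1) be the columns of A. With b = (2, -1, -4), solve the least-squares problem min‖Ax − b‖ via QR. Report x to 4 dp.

a_1 = (-4, 4, 3); ‖a_1‖ = 6.4031, so q_1 = (-0.6247, 0.6247, 0.4685).
q_1·a_2 = (-0.6247)·(-1) + 0.6247·2 + 0.4685·(-1) = 1.4056.
u_2 = a_2 − 1.4056·q_1 = (-0.1220, 1.1220, -1.6585).
‖u_2‖ = 2.0061, so q_2 = (-0.0608, 0.5593, -0.8268).
Qᵀb = (-3.7482, 2.6262).
Back-substitute: x_2 = 2.6262/2.0061 = 1.3091.
x_1 = (-3.7482 − 1.4056·1.3091)/6.4031 = -0.8727.

x = (-0.8727, 1.3091)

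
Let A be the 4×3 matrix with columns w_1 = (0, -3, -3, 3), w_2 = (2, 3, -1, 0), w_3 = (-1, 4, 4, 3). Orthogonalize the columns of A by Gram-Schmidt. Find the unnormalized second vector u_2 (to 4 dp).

u_2 = (2.0000, 2.3333, -1.6667, 0.6667)

w_1 = (0, -3, -3, 3); ‖w_1‖ = 5.1962, so q_1 = (0.0000, -0.5774, -0.5774, 0.5774).
q_1·w_2 = 0.0000·2 + (-0.5774)·3 + (-0.5774)·(-1) + 0.5774·0 = -1.1547.
u_2 = w_2 + 1.1547·q_1 = (2.0000, 2.3333, -1.6667, 0.6667).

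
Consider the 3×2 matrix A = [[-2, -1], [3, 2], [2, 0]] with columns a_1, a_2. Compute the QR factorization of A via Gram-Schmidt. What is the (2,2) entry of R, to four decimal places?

r_{22} = 1.1114

q_1 = a_1/‖a_1‖ = (-2, 3, 2)/4.1231 = (-0.4851, 0.7276, 0.4851).
r_{12} = q_1·a_2 = 1.9403.
u_2 = a_2 − 1.9403·q_1 = (-0.0588, 0.5882, -0.9412).
r_{22} = ‖u_2‖ = 1.1114.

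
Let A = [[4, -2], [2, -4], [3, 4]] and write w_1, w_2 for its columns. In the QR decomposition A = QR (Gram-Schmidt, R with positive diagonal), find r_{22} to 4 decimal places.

w_1 = (4, 2, 3); ‖w_1‖ = 5.3852, so q_1 = (0.7428, 0.3714, 0.5571).
q_1·w_2 = 0.7428·(-2) + 0.3714·(-4) + 0.5571·4 = -0.7428.
u_2 = w_2 + 0.7428·q_1 = (-1.4483, -3.7241, 4.4138).
r_{22} = ‖u_2‖ = 5.9538.

r_{22} = 5.9538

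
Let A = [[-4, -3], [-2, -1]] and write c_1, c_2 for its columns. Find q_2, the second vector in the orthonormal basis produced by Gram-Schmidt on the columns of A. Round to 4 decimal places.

c_1 = (-4, -2); ‖c_1‖ = 4.4721, so q_1 = (-0.8944, -0.4472).
q_1·c_2 = (-0.8944)·(-3) + (-0.4472)·(-1) = 3.1305.
u_2 = c_2 − 3.1305·q_1 = (-0.2000, 0.4000).
‖u_2‖ = 0.4472, so q_2 = (-0.4472, 0.8944).

q_2 = (-0.4472, 0.8944)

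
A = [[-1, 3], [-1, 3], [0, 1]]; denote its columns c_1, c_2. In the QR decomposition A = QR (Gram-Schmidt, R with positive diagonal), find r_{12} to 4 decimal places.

r_{12} = -4.2426

c_1 = (-1, -1, 0); ‖c_1‖ = 1.4142, so e_1 = (-0.7071, -0.7071, 0.0000).
r_{12} = e_1·c_2 = -4.2426.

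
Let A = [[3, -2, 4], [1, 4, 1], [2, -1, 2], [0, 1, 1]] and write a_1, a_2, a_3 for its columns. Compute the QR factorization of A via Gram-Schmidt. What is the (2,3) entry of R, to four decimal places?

r_{23} = -0.0313

a_1 = (3, 1, 2, 0); ‖a_1‖ = 3.7417, so q_1 = (0.8018, 0.2673, 0.5345, 0.0000).
q_1·a_2 = 0.8018·(-2) + 0.2673·4 + 0.5345·(-1) + 0.0000·1 = -1.0690.
u_2 = a_2 + 1.0690·q_1 = (-1.1429, 4.2857, -0.4286, 1.0000).
‖u_2‖ = 4.5670, so q_2 = (-0.2502, 0.9384, -0.0938, 0.2190).
r_{23} = q_2·a_3 = -0.0313.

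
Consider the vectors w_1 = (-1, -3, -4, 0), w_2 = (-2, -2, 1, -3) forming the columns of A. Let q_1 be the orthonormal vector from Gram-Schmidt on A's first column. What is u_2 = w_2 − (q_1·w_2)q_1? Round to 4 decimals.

u_2 = (-1.8462, -1.5385, 1.6154, -3.0000)

w_1 = (-1, -3, -4, 0); ‖w_1‖ = 5.0990, so q_1 = (-0.1961, -0.5883, -0.7845, 0.0000).
q_1·w_2 = (-0.1961)·(-2) + (-0.5883)·(-2) + (-0.7845)·1 + 0.0000·(-3) = 0.7845.
u_2 = w_2 − 0.7845·q_1 = (-1.8462, -1.5385, 1.6154, -3.0000).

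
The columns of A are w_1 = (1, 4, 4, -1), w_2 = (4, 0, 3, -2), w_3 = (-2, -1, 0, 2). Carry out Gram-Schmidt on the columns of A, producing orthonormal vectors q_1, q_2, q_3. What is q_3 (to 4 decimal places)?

w_1 = (1, 4, 4, -1); ‖w_1‖ = 5.8310, so q_1 = (0.1715, 0.6860, 0.6860, -0.1715).
q_1·w_2 = 0.1715·4 + 0.6860·0 + 0.6860·3 + (-0.1715)·(-2) = 3.0870.
u_2 = w_2 − 3.0870·q_1 = (3.4706, -2.1176, 0.8824, -1.4706).
‖u_2‖ = 4.4125, so q_2 = (0.7865, -0.4799, 0.2000, -0.3333).
q_1·w_3 = 0.1715·(-2) + 0.6860·(-1) + 0.6860·0 + (-0.1715)·2 = -1.3720; q_2·w_3 = 0.7865·(-2) + (-0.4799)·(-1) + 0.2000·0 + (-0.3333)·2 = -1.7597.
u_3 = w_3 + 1.3720·q_1 + 1.7597·q_2 = (-0.3807, -0.9033, 1.2931, 1.1782).
‖u_3‖ = 2.0053, so q_3 = (-0.1898, -0.4505, 0.6448, 0.5876).

q_3 = (-0.1898, -0.4505, 0.6448, 0.5876)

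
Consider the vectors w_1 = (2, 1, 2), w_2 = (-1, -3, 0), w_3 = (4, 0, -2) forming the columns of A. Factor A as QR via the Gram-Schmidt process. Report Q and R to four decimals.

w_1 = (2, 1, 2); ‖w_1‖ = 3.0000, so e_1 = (0.6667, 0.3333, 0.6667).
e_1·w_2 = 0.6667·(-1) + 0.3333·(-3) + 0.6667·0 = -1.6667.
u_2 = w_2 + 1.6667·e_1 = (0.1111, -2.4444, 1.1111).
‖u_2‖ = 2.6874, so e_2 = (0.0413, -0.9096, 0.4134).
e_1·w_3 = 0.6667·4 + 0.3333·0 + 0.6667·(-2) = 1.3333; e_2·w_3 = 0.0413·4 + (-0.9096)·0 + 0.4134·(-2) = -0.6615.
u_3 = w_3 − 1.3333·e_1 + 0.6615·e_2 = (3.1385, -1.0462, -2.6154).
‖u_3‖ = 4.2172, so e_3 = (0.7442, -0.2481, -0.6202).

Q = [[0.6667, 0.0413, 0.7442], [0.3333, -0.9096, -0.2481], [0.6667, 0.4134, -0.6202]], R = [[3.0000, -1.6667, 1.3333], [0.0000, 2.6874, -0.6615], [0.0000, 0.0000, 4.2172]]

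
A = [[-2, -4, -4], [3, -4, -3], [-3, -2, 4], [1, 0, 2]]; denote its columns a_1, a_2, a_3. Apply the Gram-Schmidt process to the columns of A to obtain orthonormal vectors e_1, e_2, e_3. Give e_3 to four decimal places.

e_3 = (-0.5186, 0.1769, 0.6834, 0.4825)

a_1 = (-2, 3, -3, 1); ‖a_1‖ = 4.7958, so e_1 = (-0.4170, 0.6255, -0.6255, 0.2085).
e_1·a_2 = (-0.4170)·(-4) + 0.6255·(-4) + (-0.6255)·(-2) + 0.2085·0 = 0.4170.
u_2 = a_2 − 0.4170·e_1 = (-3.8261, -4.2609, -1.7391, -0.0870).
‖u_2‖ = 5.9855, so e_2 = (-0.6392, -0.7119, -0.2906, -0.0145).
e_1·a_3 = (-0.4170)·(-4) + 0.6255·(-3) + (-0.6255)·4 + 0.2085·2 = -2.2937; e_2·a_3 = (-0.6392)·(-4) + (-0.7119)·(-3) + (-0.2906)·4 + (-0.0145)·2 = 3.5012.
u_3 = a_3 + 2.2937·e_1 − 3.5012·e_2 = (-2.7184, 0.9272, 3.5825, 2.5291).
‖u_3‖ = 5.2422, so e_3 = (-0.5186, 0.1769, 0.6834, 0.4825).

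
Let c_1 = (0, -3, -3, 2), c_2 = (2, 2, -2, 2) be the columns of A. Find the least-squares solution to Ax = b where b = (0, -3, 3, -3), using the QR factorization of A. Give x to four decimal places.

c_1 = (0, -3, -3, 2); ‖c_1‖ = 4.6904, so e_1 = (0.0000, -0.6396, -0.6396, 0.4264).
e_1·c_2 = 0.0000·2 + (-0.6396)·2 + (-0.6396)·(-2) + 0.4264·2 = 0.8528.
u_2 = c_2 − 0.8528·e_1 = (2.0000, 2.5455, -1.4545, 1.6364).
‖u_2‖ = 3.9080, so e_2 = (0.5118, 0.6513, -0.3722, 0.4187).
Qᵀb = (-1.2792, -4.3268).
Back-substitute: x_2 = -4.3268/3.9080 = -1.1071.
x_1 = (-1.2792 − 0.8528·(-1.1071))/4.6904 = -0.0714.

x = (-0.0714, -1.1071)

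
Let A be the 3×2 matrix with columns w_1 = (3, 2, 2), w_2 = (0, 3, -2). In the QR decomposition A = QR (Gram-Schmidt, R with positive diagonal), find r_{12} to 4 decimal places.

r_{12} = 0.4851

q_1 = w_1/‖w_1‖ = (3, 2, 2)/4.1231 = (0.7276, 0.4851, 0.4851).
r_{12} = q_1·w_2 = 0.4851.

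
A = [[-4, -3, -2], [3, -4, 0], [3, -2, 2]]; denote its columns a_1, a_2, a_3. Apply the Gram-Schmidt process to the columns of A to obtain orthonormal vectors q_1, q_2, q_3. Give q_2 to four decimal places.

a_1 = (-4, 3, 3); ‖a_1‖ = 5.8310, so q_1 = (-0.6860, 0.5145, 0.5145).
q_1·a_2 = (-0.6860)·(-3) + 0.5145·(-4) + 0.5145·(-2) = -1.0290.
u_2 = a_2 + 1.0290·q_1 = (-3.7059, -3.4706, -1.4706).
‖u_2‖ = 5.2859, so q_2 = (-0.7011, -0.6566, -0.2782).

q_2 = (-0.7011, -0.6566, -0.2782)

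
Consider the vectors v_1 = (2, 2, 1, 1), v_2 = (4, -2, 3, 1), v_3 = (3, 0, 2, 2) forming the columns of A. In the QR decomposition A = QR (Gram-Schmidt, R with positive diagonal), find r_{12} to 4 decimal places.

r_{12} = 2.5298

v_1 = (2, 2, 1, 1); ‖v_1‖ = 3.1623, so q_1 = (0.6325, 0.6325, 0.3162, 0.3162).
r_{12} = q_1·v_2 = 2.5298.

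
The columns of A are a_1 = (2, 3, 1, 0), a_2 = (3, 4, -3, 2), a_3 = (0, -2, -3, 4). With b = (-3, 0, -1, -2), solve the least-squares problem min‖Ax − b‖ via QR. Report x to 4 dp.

a_1 = (2, 3, 1, 0); ‖a_1‖ = 3.7417, so e_1 = (0.5345, 0.8018, 0.2673, 0.0000).
e_1·a_2 = 0.5345·3 + 0.8018·4 + 0.2673·(-3) + 0.0000·2 = 4.0089.
u_2 = a_2 − 4.0089·e_1 = (0.8571, 0.7857, -4.0714, 2.0000).
‖u_2‖ = 4.6828, so e_2 = (0.1830, 0.1678, -0.8694, 0.4271).
e_1·a_3 = 0.5345·0 + 0.8018·(-2) + 0.2673·(-3) + 0.0000·4 = -2.4054; e_2·a_3 = 0.1830·0 + 0.1678·(-2) + (-0.8694)·(-3) + 0.4271·4 = 3.9811.
u_3 = a_3 + 2.4054·e_1 − 3.9811·e_2 = (0.5570, -0.7394, 1.1042, 2.2997).
‖u_3‖ = 2.7138, so e_3 = (0.2052, -0.2725, 0.4069, 0.8474).
Qᵀb = (-1.8708, -0.5339, -2.7174).
Back-substitute: x_3 = -2.7174/2.7138 = -1.0013.
x_2 = (-0.5339 − 3.9811·(-1.0013))/4.6828 = 0.7373.
x_1 = (-1.8708 − 4.0089·0.7373 + 2.4054·(-1.0013))/3.7417 = -1.9337.

x = (-1.9337, 0.7373, -1.0013)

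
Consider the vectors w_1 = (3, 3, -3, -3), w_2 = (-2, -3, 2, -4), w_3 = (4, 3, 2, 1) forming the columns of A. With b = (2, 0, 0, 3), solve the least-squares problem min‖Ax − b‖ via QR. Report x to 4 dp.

x = (-0.2684, -0.4432, 0.2229)

w_1 = (3, 3, -3, -3); ‖w_1‖ = 6.0000, so q_1 = (0.5000, 0.5000, -0.5000, -0.5000).
q_1·w_2 = 0.5000·(-2) + 0.5000·(-3) + (-0.5000)·2 + (-0.5000)·(-4) = -1.5000.
u_2 = w_2 + 1.5000·q_1 = (-1.2500, -2.2500, 1.2500, -4.7500).
‖u_2‖ = 5.5453, so q_2 = (-0.2254, -0.4058, 0.2254, -0.8566).
q_1·w_3 = 0.5000·4 + 0.5000·3 + (-0.5000)·2 + (-0.5000)·1 = 2.0000; q_2·w_3 = (-0.2254)·4 + (-0.4058)·3 + 0.2254·2 + (-0.8566)·1 = -2.5247.
u_3 = w_3 − 2.0000·q_1 + 2.5247·q_2 = (2.4309, 0.9756, 3.5691, -0.1626).
‖u_3‖ = 4.4301, so q_3 = (0.5487, 0.2202, 0.8056, -0.0367).
Qᵀb = (-0.5000, -3.0206, 0.9873).
Back-substitute: x_3 = 0.9873/4.4301 = 0.2229.
x_2 = (-3.0206 + 2.5247·0.2229)/5.5453 = -0.4432.
x_1 = (-0.5000 + 1.5000·(-0.4432) − 2.0000·0.2229)/6.0000 = -0.2684.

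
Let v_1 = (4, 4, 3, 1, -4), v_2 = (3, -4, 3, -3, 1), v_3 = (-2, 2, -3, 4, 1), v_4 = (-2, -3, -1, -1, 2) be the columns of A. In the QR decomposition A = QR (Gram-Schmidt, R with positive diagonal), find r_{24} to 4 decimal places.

r_{24} = 1.0405

v_1 = (4, 4, 3, 1, -4); ‖v_1‖ = 7.6158, so e_1 = (0.5252, 0.5252, 0.3939, 0.1313, -0.5252).
e_1·v_2 = 0.5252·3 + 0.5252·(-4) + 0.3939·3 + 0.1313·(-3) + (-0.5252)·1 = -0.2626.
u_2 = v_2 + 0.2626·e_1 = (3.1379, -3.8621, 3.1034, -2.9655, 0.8621).
‖u_2‖ = 6.6280, so e_2 = (0.4734, -0.5827, 0.4682, -0.4474, 0.1301).
r_{24} = e_2·v_4 = 1.0405.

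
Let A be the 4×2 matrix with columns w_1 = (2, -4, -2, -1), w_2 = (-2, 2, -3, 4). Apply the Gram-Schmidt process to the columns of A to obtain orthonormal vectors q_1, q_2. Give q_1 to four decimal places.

q_1 = w_1/‖w_1‖ = (2, -4, -2, -1)/5.0000 = (0.4000, -0.8000, -0.4000, -0.2000).

q_1 = (0.4000, -0.8000, -0.4000, -0.2000)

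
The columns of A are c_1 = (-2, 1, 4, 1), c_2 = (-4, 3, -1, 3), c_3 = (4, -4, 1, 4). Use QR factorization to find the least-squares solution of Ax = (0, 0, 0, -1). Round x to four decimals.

x = (-0.0015, -0.1503, -0.1339)

c_1 = (-2, 1, 4, 1); ‖c_1‖ = 4.6904, so e_1 = (-0.4264, 0.2132, 0.8528, 0.2132).
e_1·c_2 = (-0.4264)·(-4) + 0.2132·3 + 0.8528·(-1) + 0.2132·3 = 2.1320.
u_2 = c_2 − 2.1320·e_1 = (-3.0909, 2.5455, -2.8182, 2.5455).
‖u_2‖ = 5.5186, so e_2 = (-0.5601, 0.4613, -0.5107, 0.4613).
e_1·c_3 = (-0.4264)·4 + 0.2132·(-4) + 0.8528·1 + 0.2132·4 = -0.8528; e_2·c_3 = (-0.5601)·4 + 0.4613·(-4) + (-0.5107)·1 + 0.4613·4 = -2.7510.
u_3 = c_3 + 0.8528·e_1 + 2.7510·e_2 = (2.0955, -2.5493, 0.3224, 5.4507).
‖u_3‖ = 6.3800, so e_3 = (0.3285, -0.3996, 0.0505, 0.8543).
Qᵀb = (-0.2132, -0.4613, -0.8543).
Back-substitute: x_3 = -0.8543/6.3800 = -0.1339.
x_2 = (-0.4613 + 2.7510·(-0.1339))/5.5186 = -0.1503.
x_1 = (-0.2132 − 2.1320·(-0.1503) + 0.8528·(-0.1339))/4.6904 = -0.0015.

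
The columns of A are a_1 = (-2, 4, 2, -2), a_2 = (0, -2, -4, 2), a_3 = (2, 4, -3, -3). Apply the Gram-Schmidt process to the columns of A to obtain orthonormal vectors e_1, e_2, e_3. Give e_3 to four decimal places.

e_3 = (0.7173, 0.3200, -0.3973, -0.4745)

a_1 = (-2, 4, 2, -2); ‖a_1‖ = 5.2915, so e_1 = (-0.3780, 0.7559, 0.3780, -0.3780).
e_1·a_2 = (-0.3780)·0 + 0.7559·(-2) + 0.3780·(-4) + (-0.3780)·2 = -3.7796.
u_2 = a_2 + 3.7796·e_1 = (-1.4286, 0.8571, -2.5714, 0.5714).
‖u_2‖ = 3.1168, so e_2 = (-0.4583, 0.2750, -0.8250, 0.1833).
e_1·a_3 = (-0.3780)·2 + 0.7559·4 + 0.3780·(-3) + (-0.3780)·(-3) = 2.2678; e_2·a_3 = (-0.4583)·2 + 0.2750·4 + (-0.8250)·(-3) + 0.1833·(-3) = 2.1084.
u_3 = a_3 − 2.2678·e_1 − 2.1084·e_2 = (3.8235, 1.7059, -2.1176, -2.5294).
‖u_3‖ = 5.3303, so e_3 = (0.7173, 0.3200, -0.3973, -0.4745).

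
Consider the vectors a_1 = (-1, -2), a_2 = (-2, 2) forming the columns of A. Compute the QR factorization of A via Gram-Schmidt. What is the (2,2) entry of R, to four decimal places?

r_{22} = 2.6833

a_1 = (-1, -2); ‖a_1‖ = 2.2361, so q_1 = (-0.4472, -0.8944).
q_1·a_2 = (-0.4472)·(-2) + (-0.8944)·2 = -0.8944.
u_2 = a_2 + 0.8944·q_1 = (-2.4000, 1.2000).
r_{22} = ‖u_2‖ = 2.6833.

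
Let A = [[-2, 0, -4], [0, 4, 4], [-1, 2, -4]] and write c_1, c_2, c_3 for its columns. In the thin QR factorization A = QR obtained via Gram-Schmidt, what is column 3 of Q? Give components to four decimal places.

c_1 = (-2, 0, -1); ‖c_1‖ = 2.2361, so q_1 = (-0.8944, 0.0000, -0.4472).
q_1·c_2 = (-0.8944)·0 + 0.0000·4 + (-0.4472)·2 = -0.8944.
u_2 = c_2 + 0.8944·q_1 = (-0.8000, 4.0000, 1.6000).
‖u_2‖ = 4.3818, so q_2 = (-0.1826, 0.9129, 0.3651).
q_1·c_3 = (-0.8944)·(-4) + 0.0000·4 + (-0.4472)·(-4) = 5.3666; q_2·c_3 = (-0.1826)·(-4) + 0.9129·4 + 0.3651·(-4) = 2.9212.
u_3 = c_3 − 5.3666·q_1 − 2.9212·q_2 = (1.3333, 1.3333, -2.6667).
‖u_3‖ = 3.2660, so q_3 = (0.4082, 0.4082, -0.8165).

q_3 = (0.4082, 0.4082, -0.8165)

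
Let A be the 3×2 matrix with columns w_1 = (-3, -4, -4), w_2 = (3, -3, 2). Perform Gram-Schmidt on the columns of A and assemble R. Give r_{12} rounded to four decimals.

r_{12} = -0.7809

e_1 = w_1/‖w_1‖ = (-3, -4, -4)/6.4031 = (-0.4685, -0.6247, -0.6247).
r_{12} = e_1·w_2 = -0.7809.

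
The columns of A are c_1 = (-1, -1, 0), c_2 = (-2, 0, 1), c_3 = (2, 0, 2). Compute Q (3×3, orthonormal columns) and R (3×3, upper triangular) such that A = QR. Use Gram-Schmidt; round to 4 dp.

c_1 = (-1, -1, 0); ‖c_1‖ = 1.4142, so e_1 = (-0.7071, -0.7071, 0.0000).
e_1·c_2 = (-0.7071)·(-2) + (-0.7071)·0 + 0.0000·1 = 1.4142.
u_2 = c_2 − 1.4142·e_1 = (-1.0000, 1.0000, 1.0000).
‖u_2‖ = 1.7321, so e_2 = (-0.5774, 0.5774, 0.5774).
e_1·c_3 = (-0.7071)·2 + (-0.7071)·0 + 0.0000·2 = -1.4142; e_2·c_3 = (-0.5774)·2 + 0.5774·0 + 0.5774·2 = 0.0000.
u_3 = c_3 + 1.4142·e_1 + 0.0000·e_2 = (1.0000, -1.0000, 2.0000).
‖u_3‖ = 2.4495, so e_3 = (0.4082, -0.4082, 0.8165).

Q = [[-0.7071, -0.5774, 0.4082], [-0.7071, 0.5774, -0.4082], [0.0000, 0.5774, 0.8165]], R = [[1.4142, 1.4142, -1.4142], [0.0000, 1.7321, 0.0000], [0.0000, 0.0000, 2.4495]]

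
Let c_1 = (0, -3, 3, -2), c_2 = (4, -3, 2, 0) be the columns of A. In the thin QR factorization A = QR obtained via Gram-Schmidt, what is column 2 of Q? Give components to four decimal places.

q_2 = (0.9232, -0.2203, -0.0105, 0.3147)

c_1 = (0, -3, 3, -2); ‖c_1‖ = 4.6904, so q_1 = (0.0000, -0.6396, 0.6396, -0.4264).
q_1·c_2 = 0.0000·4 + (-0.6396)·(-3) + 0.6396·2 + (-0.4264)·0 = 3.1980.
u_2 = c_2 − 3.1980·q_1 = (4.0000, -0.9545, -0.0455, 1.3636).
‖u_2‖ = 4.3328, so q_2 = (0.9232, -0.2203, -0.0105, 0.3147).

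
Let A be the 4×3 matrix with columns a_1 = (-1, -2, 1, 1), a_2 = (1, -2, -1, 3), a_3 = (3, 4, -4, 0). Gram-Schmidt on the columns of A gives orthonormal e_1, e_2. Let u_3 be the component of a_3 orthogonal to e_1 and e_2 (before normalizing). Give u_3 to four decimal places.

u_3 = (-0.6000, 0.2000, -0.4000, 0.2000)

e_1 = a_1/‖a_1‖ = (-1, -2, 1, 1)/2.6458 = (-0.3780, -0.7559, 0.3780, 0.3780).
r_{12} = e_1·a_2 = 1.8898.
u_2 = a_2 − 1.8898·e_1 = (1.7143, -0.5714, -1.7143, 2.2857).
‖u_2‖ = 3.3806, so e_2 = (0.5071, -0.1690, -0.5071, 0.6761).
r_{13} = e_1·a_3 = -5.6695; r_{23} = e_2·a_3 = 2.8735.
u_3 = a_3 + 5.6695·e_1 − 2.8735·e_2 = (-0.6000, 0.2000, -0.4000, 0.2000).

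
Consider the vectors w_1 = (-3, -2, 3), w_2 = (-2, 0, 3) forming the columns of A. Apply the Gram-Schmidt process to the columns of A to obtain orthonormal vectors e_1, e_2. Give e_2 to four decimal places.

w_1 = (-3, -2, 3); ‖w_1‖ = 4.6904, so e_1 = (-0.6396, -0.4264, 0.6396).
e_1·w_2 = (-0.6396)·(-2) + (-0.4264)·0 + 0.6396·3 = 3.1980.
u_2 = w_2 − 3.1980·e_1 = (0.0455, 1.3636, 0.9545).
‖u_2‖ = 1.6652, so e_2 = (0.0273, 0.8189, 0.5732).

e_2 = (0.0273, 0.8189, 0.5732)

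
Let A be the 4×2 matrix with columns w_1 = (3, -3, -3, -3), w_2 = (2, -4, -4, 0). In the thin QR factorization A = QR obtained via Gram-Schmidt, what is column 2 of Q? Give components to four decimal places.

w_1 = (3, -3, -3, -3); ‖w_1‖ = 6.0000, so e_1 = (0.5000, -0.5000, -0.5000, -0.5000).
e_1·w_2 = 0.5000·2 + (-0.5000)·(-4) + (-0.5000)·(-4) + (-0.5000)·0 = 5.0000.
u_2 = w_2 − 5.0000·e_1 = (-0.5000, -1.5000, -1.5000, 2.5000).
‖u_2‖ = 3.3166, so e_2 = (-0.1508, -0.4523, -0.4523, 0.7538).

e_2 = (-0.1508, -0.4523, -0.4523, 0.7538)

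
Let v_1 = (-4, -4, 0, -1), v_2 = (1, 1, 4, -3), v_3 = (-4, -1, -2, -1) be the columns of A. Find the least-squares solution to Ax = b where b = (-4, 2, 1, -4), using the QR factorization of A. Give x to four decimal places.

x = (-0.6298, 1.0749, 1.8170)

v_1 = (-4, -4, 0, -1); ‖v_1‖ = 5.7446, so q_1 = (-0.6963, -0.6963, 0.0000, -0.1741).
q_1·v_2 = (-0.6963)·1 + (-0.6963)·1 + 0.0000·4 + (-0.1741)·(-3) = -0.8704.
u_2 = v_2 + 0.8704·q_1 = (0.3939, 0.3939, 4.0000, -3.1515).
‖u_2‖ = 5.1227, so q_2 = (0.0769, 0.0769, 0.7808, -0.6152).
q_1·v_3 = (-0.6963)·(-4) + (-0.6963)·(-1) + 0.0000·(-2) + (-0.1741)·(-1) = 3.6556; q_2·v_3 = 0.0769·(-4) + 0.0769·(-1) + 0.7808·(-2) + (-0.6152)·(-1) = -1.3310.
u_3 = v_3 − 3.6556·q_1 + 1.3310·q_2 = (-1.3522, 1.6478, -0.9607, -1.1824).
‖u_3‖ = 2.6201, so q_3 = (-0.5161, 0.6289, -0.3667, -0.4513).
Qᵀb = (2.0889, 3.0878, 4.7607).
Back-substitute: x_3 = 4.7607/2.6201 = 1.8170.
x_2 = (3.0878 + 1.3310·1.8170)/5.1227 = 1.0749.
x_1 = (2.0889 + 0.8704·1.0749 − 3.6556·1.8170)/5.7446 = -0.6298.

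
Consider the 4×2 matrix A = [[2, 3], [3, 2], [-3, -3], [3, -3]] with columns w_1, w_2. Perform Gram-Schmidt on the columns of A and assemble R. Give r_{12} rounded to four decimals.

r_{12} = 2.1553

e_1 = w_1/‖w_1‖ = (2, 3, -3, 3)/5.5678 = (0.3592, 0.5388, -0.5388, 0.5388).
r_{12} = e_1·w_2 = 2.1553.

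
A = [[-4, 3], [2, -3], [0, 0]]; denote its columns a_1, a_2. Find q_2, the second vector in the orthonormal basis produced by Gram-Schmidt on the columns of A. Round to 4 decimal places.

q_2 = (-0.4472, -0.8944, 0.0000)

q_1 = a_1/‖a_1‖ = (-4, 2, 0)/4.4721 = (-0.8944, 0.4472, 0.0000).
r_{12} = q_1·a_2 = -4.0249.
u_2 = a_2 + 4.0249·q_1 = (-0.6000, -1.2000, 0.0000).
‖u_2‖ = 1.3416, so q_2 = (-0.4472, -0.8944, 0.0000).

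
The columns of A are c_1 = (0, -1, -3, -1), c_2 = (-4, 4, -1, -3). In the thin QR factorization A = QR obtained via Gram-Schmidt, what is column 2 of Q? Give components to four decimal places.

c_1 = (0, -1, -3, -1); ‖c_1‖ = 3.3166, so q_1 = (0.0000, -0.3015, -0.9045, -0.3015).
q_1·c_2 = 0.0000·(-4) + (-0.3015)·4 + (-0.9045)·(-1) + (-0.3015)·(-3) = 0.6030.
u_2 = c_2 − 0.6030·q_1 = (-4.0000, 4.1818, -0.4545, -2.8182).
‖u_2‖ = 6.4526, so q_2 = (-0.6199, 0.6481, -0.0704, -0.4367).

q_2 = (-0.6199, 0.6481, -0.0704, -0.4367)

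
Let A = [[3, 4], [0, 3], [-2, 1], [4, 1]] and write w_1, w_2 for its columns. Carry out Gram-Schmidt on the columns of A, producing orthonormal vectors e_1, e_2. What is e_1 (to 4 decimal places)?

w_1 = (3, 0, -2, 4); ‖w_1‖ = 5.3852, so e_1 = (0.5571, 0.0000, -0.3714, 0.7428).

e_1 = (0.5571, 0.0000, -0.3714, 0.7428)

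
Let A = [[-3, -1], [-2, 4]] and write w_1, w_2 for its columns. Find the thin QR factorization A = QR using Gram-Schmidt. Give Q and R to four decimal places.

w_1 = (-3, -2); ‖w_1‖ = 3.6056, so q_1 = (-0.8321, -0.5547).
q_1·w_2 = (-0.8321)·(-1) + (-0.5547)·4 = -1.3868.
u_2 = w_2 + 1.3868·q_1 = (-2.1538, 3.2308).
‖u_2‖ = 3.8829, so q_2 = (-0.5547, 0.8321).

Q = [[-0.8321, -0.5547], [-0.5547, 0.8321]], R = [[3.6056, -1.3868], [0.0000, 3.8829]]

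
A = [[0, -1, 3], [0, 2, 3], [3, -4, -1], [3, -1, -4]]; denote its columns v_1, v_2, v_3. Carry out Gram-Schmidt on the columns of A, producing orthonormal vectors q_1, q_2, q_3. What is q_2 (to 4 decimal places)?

v_1 = (0, 0, 3, 3); ‖v_1‖ = 4.2426, so q_1 = (0.0000, 0.0000, 0.7071, 0.7071).
q_1·v_2 = 0.0000·(-1) + 0.0000·2 + 0.7071·(-4) + 0.7071·(-1) = -3.5355.
u_2 = v_2 + 3.5355·q_1 = (-1.0000, 2.0000, -1.5000, 1.5000).
‖u_2‖ = 3.0822, so q_2 = (-0.3244, 0.6489, -0.4867, 0.4867).

q_2 = (-0.3244, 0.6489, -0.4867, 0.4867)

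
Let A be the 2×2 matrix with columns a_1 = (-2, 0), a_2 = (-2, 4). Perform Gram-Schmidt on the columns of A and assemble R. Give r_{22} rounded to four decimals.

r_{22} = 4.0000

a_1 = (-2, 0); ‖a_1‖ = 2.0000, so e_1 = (-1.0000, 0.0000).
e_1·a_2 = (-1.0000)·(-2) + 0.0000·4 = 2.0000.
u_2 = a_2 − 2.0000·e_1 = (0.0000, 4.0000).
r_{22} = ‖u_2‖ = 4.0000.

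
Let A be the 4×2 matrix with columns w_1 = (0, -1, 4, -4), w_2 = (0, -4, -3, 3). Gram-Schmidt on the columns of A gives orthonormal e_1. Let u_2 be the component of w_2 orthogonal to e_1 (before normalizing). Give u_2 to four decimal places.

w_1 = (0, -1, 4, -4); ‖w_1‖ = 5.7446, so e_1 = (0.0000, -0.1741, 0.6963, -0.6963).
e_1·w_2 = 0.0000·0 + (-0.1741)·(-4) + 0.6963·(-3) + (-0.6963)·3 = -3.4816.
u_2 = w_2 + 3.4816·e_1 = (0.0000, -4.6061, -0.5758, 0.5758).

u_2 = (0.0000, -4.6061, -0.5758, 0.5758)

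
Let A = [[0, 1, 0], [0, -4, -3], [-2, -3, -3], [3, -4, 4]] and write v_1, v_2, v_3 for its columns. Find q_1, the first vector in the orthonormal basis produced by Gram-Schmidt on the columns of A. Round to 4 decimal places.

q_1 = (0.0000, 0.0000, -0.5547, 0.8321)

q_1 = v_1/‖v_1‖ = (0, 0, -2, 3)/3.6056 = (0.0000, 0.0000, -0.5547, 0.8321).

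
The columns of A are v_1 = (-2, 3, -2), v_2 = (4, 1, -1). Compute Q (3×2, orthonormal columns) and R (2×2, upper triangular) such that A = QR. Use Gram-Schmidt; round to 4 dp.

Q = [[-0.4851, 0.8725], [0.7276, 0.3659], [-0.4851, -0.3237]], R = [[4.1231, -0.7276], [0.0000, 4.1798]]

e_1 = v_1/‖v_1‖ = (-2, 3, -2)/4.1231 = (-0.4851, 0.7276, -0.4851).
r_{12} = e_1·v_2 = -0.7276.
u_2 = v_2 + 0.7276·e_1 = (3.6471, 1.5294, -1.3529).
‖u_2‖ = 4.1798, so e_2 = (0.8725, 0.3659, -0.3237).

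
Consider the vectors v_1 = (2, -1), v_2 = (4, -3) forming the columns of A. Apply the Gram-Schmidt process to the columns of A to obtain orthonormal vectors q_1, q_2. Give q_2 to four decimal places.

q_2 = (-0.4472, -0.8944)

q_1 = v_1/‖v_1‖ = (2, -1)/2.2361 = (0.8944, -0.4472).
r_{12} = q_1·v_2 = 4.9193.
u_2 = v_2 − 4.9193·q_1 = (-0.4000, -0.8000).
‖u_2‖ = 0.8944, so q_2 = (-0.4472, -0.8944).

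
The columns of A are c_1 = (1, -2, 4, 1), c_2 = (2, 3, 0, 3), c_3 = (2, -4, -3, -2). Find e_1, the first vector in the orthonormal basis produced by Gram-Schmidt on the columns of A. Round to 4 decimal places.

e_1 = (0.2132, -0.4264, 0.8528, 0.2132)

c_1 = (1, -2, 4, 1); ‖c_1‖ = 4.6904, so e_1 = (0.2132, -0.4264, 0.8528, 0.2132).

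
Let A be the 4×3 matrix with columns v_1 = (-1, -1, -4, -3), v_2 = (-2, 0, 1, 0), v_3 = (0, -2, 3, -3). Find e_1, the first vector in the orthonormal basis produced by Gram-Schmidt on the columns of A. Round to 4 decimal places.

e_1 = (-0.1925, -0.1925, -0.7698, -0.5774)

e_1 = v_1/‖v_1‖ = (-1, -1, -4, -3)/5.1962 = (-0.1925, -0.1925, -0.7698, -0.5774).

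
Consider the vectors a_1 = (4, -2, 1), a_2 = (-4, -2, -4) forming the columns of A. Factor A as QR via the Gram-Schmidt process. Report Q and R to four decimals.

a_1 = (4, -2, 1); ‖a_1‖ = 4.5826, so e_1 = (0.8729, -0.4364, 0.2182).
e_1·a_2 = 0.8729·(-4) + (-0.4364)·(-2) + 0.2182·(-4) = -3.4915.
u_2 = a_2 + 3.4915·e_1 = (-0.9524, -3.5238, -3.2381).
‖u_2‖ = 4.8795, so e_2 = (-0.1952, -0.7222, -0.6636).

Q = [[0.8729, -0.1952], [-0.4364, -0.7222], [0.2182, -0.6636]], R = [[4.5826, -3.4915], [0.0000, 4.8795]]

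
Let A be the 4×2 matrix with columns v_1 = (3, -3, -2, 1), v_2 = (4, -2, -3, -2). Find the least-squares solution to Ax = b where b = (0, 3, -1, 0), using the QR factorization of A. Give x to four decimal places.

x = (-0.6000, 0.3091)

v_1 = (3, -3, -2, 1); ‖v_1‖ = 4.7958, so e_1 = (0.6255, -0.6255, -0.4170, 0.2085).
e_1·v_2 = 0.6255·4 + (-0.6255)·(-2) + (-0.4170)·(-3) + 0.2085·(-2) = 4.5873.
u_2 = v_2 − 4.5873·e_1 = (1.1304, 0.8696, -1.0870, -2.9565).
‖u_2‖ = 3.4578, so e_2 = (0.3269, 0.2515, -0.3143, -0.8550).
Qᵀb = (-1.4596, 1.0688).
Back-substitute: x_2 = 1.0688/3.4578 = 0.3091.
x_1 = (-1.4596 − 4.5873·0.3091)/4.7958 = -0.6000.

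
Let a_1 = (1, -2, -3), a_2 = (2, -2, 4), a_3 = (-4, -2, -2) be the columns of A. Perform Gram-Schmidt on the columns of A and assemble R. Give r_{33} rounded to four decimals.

r_{33} = 4.1569

a_1 = (1, -2, -3); ‖a_1‖ = 3.7417, so e_1 = (0.2673, -0.5345, -0.8018).
e_1·a_2 = 0.2673·2 + (-0.5345)·(-2) + (-0.8018)·4 = -1.6036.
u_2 = a_2 + 1.6036·e_1 = (2.4286, -2.8571, 2.7143).
‖u_2‖ = 4.6291, so e_2 = (0.5246, -0.6172, 0.5864).
e_1·a_3 = 0.2673·(-4) + (-0.5345)·(-2) + (-0.8018)·(-2) = 1.6036; e_2·a_3 = 0.5246·(-4) + (-0.6172)·(-2) + 0.5864·(-2) = -2.0368.
u_3 = a_3 − 1.6036·e_1 + 2.0368·e_2 = (-3.3600, -2.4000, 0.4800).
r_{33} = ‖u_3‖ = 4.1569.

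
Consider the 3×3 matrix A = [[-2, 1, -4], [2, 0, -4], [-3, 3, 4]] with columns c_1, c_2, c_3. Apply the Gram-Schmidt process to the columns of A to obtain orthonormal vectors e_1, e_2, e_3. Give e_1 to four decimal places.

e_1 = (-0.4851, 0.4851, -0.7276)

e_1 = c_1/‖c_1‖ = (-2, 2, -3)/4.1231 = (-0.4851, 0.4851, -0.7276).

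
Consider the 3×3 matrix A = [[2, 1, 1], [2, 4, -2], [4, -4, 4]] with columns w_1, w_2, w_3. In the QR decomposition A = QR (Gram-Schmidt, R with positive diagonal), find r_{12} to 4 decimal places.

w_1 = (2, 2, 4); ‖w_1‖ = 4.8990, so q_1 = (0.4082, 0.4082, 0.8165).
r_{12} = q_1·w_2 = -1.2247.

r_{12} = -1.2247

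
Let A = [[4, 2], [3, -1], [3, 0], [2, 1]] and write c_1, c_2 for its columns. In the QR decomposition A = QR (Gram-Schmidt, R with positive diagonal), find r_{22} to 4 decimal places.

c_1 = (4, 3, 3, 2); ‖c_1‖ = 6.1644, so e_1 = (0.6489, 0.4867, 0.4867, 0.3244).
e_1·c_2 = 0.6489·2 + 0.4867·(-1) + 0.4867·0 + 0.3244·1 = 1.1355.
u_2 = c_2 − 1.1355·e_1 = (1.2632, -1.5526, -0.5526, 0.6316).
r_{22} = ‖u_2‖ = 2.1704.

r_{22} = 2.1704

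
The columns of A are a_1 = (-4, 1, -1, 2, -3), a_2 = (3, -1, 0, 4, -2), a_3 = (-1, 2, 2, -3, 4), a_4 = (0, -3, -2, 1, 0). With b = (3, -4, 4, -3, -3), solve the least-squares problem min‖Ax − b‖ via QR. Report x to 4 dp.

a_1 = (-4, 1, -1, 2, -3); ‖a_1‖ = 5.5678, so q_1 = (-0.7184, 0.1796, -0.1796, 0.3592, -0.5388).
q_1·a_2 = (-0.7184)·3 + 0.1796·(-1) + (-0.1796)·0 + 0.3592·4 + (-0.5388)·(-2) = 0.1796.
u_2 = a_2 − 0.1796·q_1 = (3.1290, -1.0323, 0.0323, 3.9355, -1.9032).
‖u_2‖ = 5.4743, so q_2 = (0.5716, -0.1886, 0.0059, 0.7189, -0.3477).
q_1·a_3 = (-0.7184)·(-1) + 0.1796·2 + (-0.1796)·2 + 0.3592·(-3) + (-0.5388)·4 = -2.5145; q_2·a_3 = 0.5716·(-1) + (-0.1886)·2 + 0.0059·2 + 0.7189·(-3) + (-0.3477)·4 = -4.4843.
u_3 = a_3 + 2.5145·q_1 + 4.4843·q_2 = (-0.2433, 1.6060, 1.5748, 1.1270, 1.0861).
‖u_3‖ = 2.7511, so q_3 = (-0.0884, 0.5838, 0.5724, 0.4097, 0.3948).
q_1·a_4 = (-0.7184)·0 + 0.1796·(-3) + (-0.1796)·(-2) + 0.3592·1 + (-0.5388)·0 = 0.1796; q_2·a_4 = 0.5716·0 + (-0.1886)·(-3) + 0.0059·(-2) + 0.7189·1 + (-0.3477)·0 = 1.2728; q_3·a_4 = (-0.0884)·0 + 0.5838·(-3) + 0.5724·(-2) + 0.4097·1 + 0.3948·0 = -2.4866.
u_4 = a_4 − 0.1796·q_1 − 1.2728·q_2 + 2.4866·q_3 = (-0.8184, -1.3406, -0.5518, 1.0391, 1.5210).
‖u_4‖ = 2.4829, so q_4 = (-0.3296, -0.5400, -0.2223, 0.4185, 0.6126).
Qᵀb = (-3.0533, 1.3789, -2.7241, -2.8113).
Back-substitute: x_4 = -2.8113/2.4829 = -1.1323.
x_3 = (-2.7241 + 2.4866·(-1.1323))/2.7511 = -2.0136.
x_2 = (1.3789 + 4.4843·(-2.0136) − 1.2728·(-1.1323))/5.4743 = -1.1343.
x_1 = (-3.0533 − 0.1796·(-1.1343) + 2.5145·(-2.0136) − 0.1796·(-1.1323))/5.5678 = -1.3846.

x = (-1.3846, -1.1343, -2.0136, -1.1323)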